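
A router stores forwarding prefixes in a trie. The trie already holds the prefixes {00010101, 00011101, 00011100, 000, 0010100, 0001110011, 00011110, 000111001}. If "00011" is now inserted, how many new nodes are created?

"00011" is already a full path in the trie; only an end-marker is added.
No new nodes are needed: 0.

0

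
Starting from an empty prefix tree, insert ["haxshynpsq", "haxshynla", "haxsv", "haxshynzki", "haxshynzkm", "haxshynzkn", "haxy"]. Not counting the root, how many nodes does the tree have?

19

Trace insertions, counting only characters that open a new branch:
  "haxshynpsq" → 10 new (h, a, x, s, h, y, n, p, s, q)
  "haxshynla" → prefix "haxshyn" already present; 2 new (l, a)
  "haxsv" → prefix "haxs" already present; 1 new (v)
  "haxshynzki" → prefix "haxshyn" already present; 3 new (z, k, i)
  "haxshynzkm" → prefix "haxshynzk" already present; 1 new (m)
  "haxshynzkn" → prefix "haxshynzk" already present; 1 new (n)
  "haxy" → prefix "hax" already present; 1 new (y)
Total nodes = 10 + 2 + 1 + 3 + 1 + 1 + 1 = 19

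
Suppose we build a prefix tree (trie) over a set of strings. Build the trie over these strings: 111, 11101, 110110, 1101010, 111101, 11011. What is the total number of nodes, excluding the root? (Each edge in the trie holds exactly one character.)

Count nodes per top-level branch (shared prefixes stored once):
  '1'-branch (1101010, 11011, 110110, 111, 11101, 111101): 15 nodes
Sum: 15

15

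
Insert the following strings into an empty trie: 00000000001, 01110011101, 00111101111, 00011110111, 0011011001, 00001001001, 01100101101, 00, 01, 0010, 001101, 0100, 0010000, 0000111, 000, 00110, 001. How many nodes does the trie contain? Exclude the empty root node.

67

Count nodes per top-level branch (shared prefixes stored once):
  '0'-branch (00, 000, 00000000001, 00001001001, 0000111, 00011110111, 001, 0010, 0010000, 00110, 001101, 0011011001, 00111101111, 01, 0100, 01100101101, 01110011101): 67 nodes
Sum: 67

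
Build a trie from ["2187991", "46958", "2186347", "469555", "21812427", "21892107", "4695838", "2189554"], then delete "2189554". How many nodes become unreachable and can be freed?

A node on "2189554"'s path can go only if nothing else ends at it or branches off below it.
The suffix "554" (3 nodes) is used only by "2189554"; the node for "2189" still has the child "2", so pruning stops there.
Nodes removed: 3

3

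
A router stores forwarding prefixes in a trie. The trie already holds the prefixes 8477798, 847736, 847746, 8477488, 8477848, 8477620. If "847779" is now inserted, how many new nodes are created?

"847779" is already a full path in the trie; only an end-marker is added.
No new nodes are needed: 0.

0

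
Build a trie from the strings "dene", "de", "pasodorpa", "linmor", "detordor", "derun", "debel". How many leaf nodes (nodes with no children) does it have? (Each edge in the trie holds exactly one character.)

6

A leaf is a node with no children — equivalently, the end of a word that is not a proper prefix of any other stored word.
Those words: "debel", "dene", "derun", "detordor", "linmor", "pasodorpa"
Leaf count: 6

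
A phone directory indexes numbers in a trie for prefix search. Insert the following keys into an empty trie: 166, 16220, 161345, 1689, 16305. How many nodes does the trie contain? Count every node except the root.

15

Count nodes per top-level branch (shared prefixes stored once):
  '1'-branch (161345, 16220, 16305, 166, 1689): 15 nodes
Sum: 15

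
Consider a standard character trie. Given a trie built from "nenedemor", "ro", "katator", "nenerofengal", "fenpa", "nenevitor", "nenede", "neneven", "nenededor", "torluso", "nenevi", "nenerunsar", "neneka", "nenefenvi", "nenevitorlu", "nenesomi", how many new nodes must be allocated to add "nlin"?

"n" is already a path in the trie; the remaining "lin" must be added.
Each of the 3 remaining characters creates one node.

3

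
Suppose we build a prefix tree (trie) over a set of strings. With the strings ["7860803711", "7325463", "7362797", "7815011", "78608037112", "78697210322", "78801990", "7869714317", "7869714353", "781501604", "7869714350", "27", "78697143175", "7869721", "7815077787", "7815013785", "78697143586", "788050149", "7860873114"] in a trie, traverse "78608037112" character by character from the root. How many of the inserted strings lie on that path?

Traverse "78608037112" character by character; count nodes along the way that are marked as word ends.
Prefixes of the query that are stored words: "7860803711", "78608037112"
Count: 2

2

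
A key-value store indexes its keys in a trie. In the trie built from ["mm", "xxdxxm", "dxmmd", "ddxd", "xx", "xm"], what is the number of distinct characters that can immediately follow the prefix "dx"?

1

Follow the path "dx" to its node, then look at its outgoing edges.
Distinct next characters after "dx": m.
That node has 1 child edge.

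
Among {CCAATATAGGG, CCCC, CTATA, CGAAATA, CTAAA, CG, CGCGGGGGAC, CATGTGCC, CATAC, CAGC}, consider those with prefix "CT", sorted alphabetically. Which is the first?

CTAAA

Filter for "CT…" and sort: "CTAAA", "CTATA"
Position 1: CTAAA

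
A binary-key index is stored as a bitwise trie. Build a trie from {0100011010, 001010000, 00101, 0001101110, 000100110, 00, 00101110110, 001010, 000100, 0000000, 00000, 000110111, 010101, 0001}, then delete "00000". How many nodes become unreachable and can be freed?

0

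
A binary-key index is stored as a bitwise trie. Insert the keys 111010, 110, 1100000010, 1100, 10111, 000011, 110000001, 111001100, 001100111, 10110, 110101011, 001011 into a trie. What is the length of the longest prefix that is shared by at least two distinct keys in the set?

Look for the deepest trie node that still has at least two words in its subtree.
"110000001" and "1100000010" agree on "110000001" (9 characters) before diverging; nothing deeper is shared.
Longest shared-prefix length: 9

9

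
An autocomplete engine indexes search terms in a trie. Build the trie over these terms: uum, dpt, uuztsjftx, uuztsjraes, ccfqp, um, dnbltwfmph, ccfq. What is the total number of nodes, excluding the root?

For each word, the new-node count is its length minus the longest prefix already in the trie:
  "uum" → 3 new (u, u, m)
  "dpt" → 3 new (d, p, t)
  "uuztsjftx" → prefix "uu" already present; 7 new (z, t, s, j, f, t, x)
  "uuztsjraes" → prefix "uuztsj" already present; 4 new (r, a, e, s)
  "ccfqp" → 5 new (c, c, f, q, p)
  "um" → prefix "u" already present; 1 new (m)
  "dnbltwfmph" → prefix "d" already present; 9 new (n, b, l, t, w, f, m, p, h)
  "ccfq" → prefix "ccfq" already present; 0 new (none)
Total nodes = 3 + 3 + 7 + 4 + 5 + 1 + 9 + 0 = 32

32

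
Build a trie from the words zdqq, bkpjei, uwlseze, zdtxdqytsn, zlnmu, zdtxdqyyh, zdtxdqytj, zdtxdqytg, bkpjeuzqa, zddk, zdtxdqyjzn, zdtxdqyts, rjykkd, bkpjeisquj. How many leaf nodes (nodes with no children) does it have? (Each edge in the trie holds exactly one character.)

A leaf is a node with no children — equivalently, the end of a word that is not a proper prefix of any other stored word.
Those words: "bkpjeisquj", "bkpjeuzqa", "rjykkd", "uwlseze", "zddk", "zdqq", "zdtxdqyjzn", "zdtxdqytg", "zdtxdqytj", "zdtxdqytsn", "zdtxdqyyh", "zlnmu"
Leaf count: 12

12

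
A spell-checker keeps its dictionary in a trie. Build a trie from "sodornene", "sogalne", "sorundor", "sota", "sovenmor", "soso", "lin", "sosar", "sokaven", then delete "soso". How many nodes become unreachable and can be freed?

1

Walk "soso" from the leaf back toward the root, removing each node that no remaining word uses.
The suffix "o" (1 node) is used only by "soso"; the node for "sos" still has the child "a", so pruning stops there.
Nodes removed: 1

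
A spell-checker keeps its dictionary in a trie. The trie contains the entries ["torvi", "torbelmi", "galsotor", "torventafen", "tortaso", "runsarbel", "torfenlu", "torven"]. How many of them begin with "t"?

6

Filter for entries beginning with "t":
Matches: "torbelmi", "torfenlu", "tortaso", "torven", "torventafen", "torvi"
Count: 6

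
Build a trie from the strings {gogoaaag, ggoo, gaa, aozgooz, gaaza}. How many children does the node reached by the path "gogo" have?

Follow the path "gogo" to its node, then look at its outgoing edges.
Distinct next characters after "gogo": a.
That node has 1 child edge.

1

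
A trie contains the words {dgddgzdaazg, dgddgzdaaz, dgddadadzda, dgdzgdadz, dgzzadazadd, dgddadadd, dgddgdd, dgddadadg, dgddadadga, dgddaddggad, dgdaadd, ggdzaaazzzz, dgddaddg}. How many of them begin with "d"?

Traverse to the node for "d", then collect every word in that subtree.
Words under "d": dgdaadd, dgddadadd, dgddadadg, dgddadadga, dgddadadzda, dgddaddg, dgddaddggad, dgddgdd, dgddgzdaaz, dgddgzdaazg, dgdzgdadz, dgzzadazadd
Count: 12

12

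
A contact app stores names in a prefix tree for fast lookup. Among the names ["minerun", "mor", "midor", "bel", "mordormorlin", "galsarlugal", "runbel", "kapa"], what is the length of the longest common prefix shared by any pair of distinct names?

3

Equivalently: take the maximum, over all pairs, of their longest common prefix length.
"mor" and "mordormorlin" agree on "mor" (3 characters) before diverging; nothing deeper is shared.
Longest shared-prefix length: 3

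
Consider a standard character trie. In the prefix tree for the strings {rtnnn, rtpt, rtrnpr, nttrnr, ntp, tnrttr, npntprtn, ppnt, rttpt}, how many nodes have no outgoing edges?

Leaves are exactly the stored words that no other stored word extends.
Those words: "npntprtn", "ntp", "nttrnr", "ppnt", "rtnnn", "rtpt", "rtrnpr", "rttpt", "tnrttr"
Leaf count: 9

9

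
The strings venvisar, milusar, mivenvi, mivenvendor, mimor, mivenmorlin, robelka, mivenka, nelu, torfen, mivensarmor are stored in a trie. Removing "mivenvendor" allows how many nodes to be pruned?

After clearing the end-marker at "mivenvendor", prune upward until reaching a node still needed by another word.
The suffix "endor" (5 nodes) is used only by "mivenvendor"; the node for "mivenv" still has the child "i", so pruning stops there.
Nodes removed: 5

5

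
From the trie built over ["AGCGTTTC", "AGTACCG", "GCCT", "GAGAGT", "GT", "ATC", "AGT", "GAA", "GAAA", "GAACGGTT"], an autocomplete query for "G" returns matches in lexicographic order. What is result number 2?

GAAA

Words with prefix "G", in lexicographic order: "GAA", "GAAA", "GAACGGTT", "GAGAGT", "GCCT", "GT"
Position 2: GAAA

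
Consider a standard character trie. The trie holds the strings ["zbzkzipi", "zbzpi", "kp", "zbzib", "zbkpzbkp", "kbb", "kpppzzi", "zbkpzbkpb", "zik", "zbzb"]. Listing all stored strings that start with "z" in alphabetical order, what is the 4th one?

DFS of the "z" subtree visits, in order: "zbkpzbkp", "zbkpzbkpb", "zbzb", "zbzib", "zbzkzipi", "zbzpi", "zik"
The 4th is zbzib.

zbzib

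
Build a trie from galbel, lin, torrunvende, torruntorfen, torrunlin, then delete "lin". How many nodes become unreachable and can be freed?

3

A node on "lin"'s path can go only if nothing else ends at it or branches off below it.
No other word shares any prefix with "lin", so all 3 of its nodes go.
Nodes removed: 3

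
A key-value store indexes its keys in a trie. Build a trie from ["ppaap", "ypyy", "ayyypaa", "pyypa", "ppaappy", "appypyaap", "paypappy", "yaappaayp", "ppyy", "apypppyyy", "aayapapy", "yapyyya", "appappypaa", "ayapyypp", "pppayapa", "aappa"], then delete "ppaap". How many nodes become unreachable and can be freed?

0

A node on "ppaap"'s path can go only if nothing else ends at it or branches off below it.
Every node on "ppaap" is still needed (e.g. by "ppaappy"), so nothing is freed.
Nodes removed: 0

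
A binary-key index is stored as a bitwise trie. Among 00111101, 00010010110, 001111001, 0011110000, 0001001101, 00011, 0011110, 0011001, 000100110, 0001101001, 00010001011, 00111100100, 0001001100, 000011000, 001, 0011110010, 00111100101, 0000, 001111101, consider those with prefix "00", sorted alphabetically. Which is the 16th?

DFS of the "00" subtree visits, in order: "0000", "000011000", "00010001011", "00010010110", "000100110", "0001001100", "0001001101", "00011", "0001101001", "001", "0011001", "0011110", "0011110000", "001111001", "0011110010", "00111100100", "00111100101", "00111101", "001111101"
Position 16: 00111100100

00111100100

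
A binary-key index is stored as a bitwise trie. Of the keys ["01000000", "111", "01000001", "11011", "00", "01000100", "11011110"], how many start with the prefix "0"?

4

Traverse to the node for "0", then collect every word in that subtree.
Matches: "00", "01000000", "01000001", "01000100"
Count: 4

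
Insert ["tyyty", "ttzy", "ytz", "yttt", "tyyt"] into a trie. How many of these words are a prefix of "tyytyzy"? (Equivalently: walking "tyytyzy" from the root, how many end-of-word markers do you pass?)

2

Traverse "tyytyzy" character by character; count nodes along the way that are marked as word ends.
Prefixes of the query that are stored words: "tyyt", "tyyty"
Count: 2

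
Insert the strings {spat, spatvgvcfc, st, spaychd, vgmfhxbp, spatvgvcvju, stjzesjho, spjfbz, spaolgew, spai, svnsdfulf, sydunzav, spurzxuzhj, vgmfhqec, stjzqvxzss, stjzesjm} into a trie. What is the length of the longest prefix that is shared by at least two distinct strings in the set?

8

Equivalently: take the maximum, over all pairs, of their longest common prefix length.
e.g. "spatvgvcfc" and "spatvgvcvju" share the prefix "spatvgvc" of length 8; no pair shares a longer one.
Longest shared-prefix length: 8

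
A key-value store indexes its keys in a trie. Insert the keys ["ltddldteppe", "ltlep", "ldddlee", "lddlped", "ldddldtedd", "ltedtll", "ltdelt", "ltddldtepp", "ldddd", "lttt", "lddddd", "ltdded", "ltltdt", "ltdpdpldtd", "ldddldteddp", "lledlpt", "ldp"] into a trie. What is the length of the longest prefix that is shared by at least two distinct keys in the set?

Equivalently: take the maximum, over all pairs, of their longest common prefix length.
"ldddldtedd" and "ldddldteddp" agree on "ldddldtedd" (10 characters) before diverging; nothing deeper is shared.
Longest shared-prefix length: 10

10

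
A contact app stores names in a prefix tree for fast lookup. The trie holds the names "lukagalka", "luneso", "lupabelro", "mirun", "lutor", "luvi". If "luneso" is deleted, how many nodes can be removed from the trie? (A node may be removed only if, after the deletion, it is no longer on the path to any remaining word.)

4

A node on "luneso"'s path can go only if nothing else ends at it or branches off below it.
The suffix "neso" (4 nodes) is used only by "luneso"; the node for "lu" still has the child "k", so pruning stops there.
Nodes removed: 4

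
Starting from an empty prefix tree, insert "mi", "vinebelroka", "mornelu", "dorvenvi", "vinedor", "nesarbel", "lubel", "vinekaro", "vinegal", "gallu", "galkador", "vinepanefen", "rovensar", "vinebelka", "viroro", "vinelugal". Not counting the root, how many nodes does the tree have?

Insert word by word; a character creates a node only if that edge doesn't already exist:
  "mi" → 2 new (m, i)
  "vinebelroka" → 11 new (v, i, n, e, b, e, l, r, o, k, a)
  "mornelu" → prefix "m" already present; 6 new (o, r, n, e, l, u)
  "dorvenvi" → 8 new (d, o, r, v, e, n, v, i)
  "vinedor" → prefix "vine" already present; 3 new (d, o, r)
  "nesarbel" → 8 new (n, e, s, a, r, b, e, l)
  "lubel" → 5 new (l, u, b, e, l)
  "vinekaro" → prefix "vine" already present; 4 new (k, a, r, o)
  "vinegal" → prefix "vine" already present; 3 new (g, a, l)
  "gallu" → 5 new (g, a, l, l, u)
  "galkador" → prefix "gal" already present; 5 new (k, a, d, o, r)
  "vinepanefen" → prefix "vine" already present; 7 new (p, a, n, e, f, e, n)
  "rovensar" → 8 new (r, o, v, e, n, s, a, r)
  "vinebelka" → prefix "vinebel" already present; 2 new (k, a)
  "viroro" → prefix "vi" already present; 4 new (r, o, r, o)
  "vinelugal" → prefix "vine" already present; 5 new (l, u, g, a, l)
Total nodes = 2 + 11 + 6 + 8 + 3 + 8 + 5 + 4 + 3 + 5 + 5 + 7 + 8 + 2 + 4 + 5 = 86

86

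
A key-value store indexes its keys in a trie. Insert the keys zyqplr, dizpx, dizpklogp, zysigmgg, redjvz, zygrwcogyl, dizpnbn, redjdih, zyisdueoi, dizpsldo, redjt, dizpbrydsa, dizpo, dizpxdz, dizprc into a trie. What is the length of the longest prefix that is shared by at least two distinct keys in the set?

5

The deepest shared node is where two words last agree before diverging.
"dizpx" and "dizpxdz" agree on "dizpx" (5 characters) before diverging; nothing deeper is shared.
Longest shared-prefix length: 5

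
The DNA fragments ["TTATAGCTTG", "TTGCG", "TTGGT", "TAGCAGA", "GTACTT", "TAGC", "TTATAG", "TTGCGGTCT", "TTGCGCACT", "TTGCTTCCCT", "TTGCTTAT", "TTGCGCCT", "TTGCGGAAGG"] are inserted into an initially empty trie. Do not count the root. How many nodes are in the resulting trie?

49

Insert word by word; a character creates a node only if that edge doesn't already exist:
  "TTATAGCTTG" → 10 new (T, T, A, T, A, G, C, T, T, G)
  "TTGCG" → prefix "TT" already present; 3 new (G, C, G)
  "TTGGT" → prefix "TTG" already present; 2 new (G, T)
  "TAGCAGA" → prefix "T" already present; 6 new (A, G, C, A, G, A)
  "GTACTT" → 6 new (G, T, A, C, T, T)
  "TAGC" → prefix "TAGC" already present; 0 new (none)
  "TTATAG" → prefix "TTATAG" already present; 0 new (none)
  "TTGCGGTCT" → prefix "TTGCG" already present; 4 new (G, T, C, T)
  "TTGCGCACT" → prefix "TTGCG" already present; 4 new (C, A, C, T)
  "TTGCTTCCCT" → prefix "TTGC" already present; 6 new (T, T, C, C, C, T)
  "TTGCTTAT" → prefix "TTGCTT" already present; 2 new (A, T)
  "TTGCGCCT" → prefix "TTGCGC" already present; 2 new (C, T)
  "TTGCGGAAGG" → prefix "TTGCGG" already present; 4 new (A, A, G, G)
Total nodes = 10 + 3 + 2 + 6 + 6 + 0 + 0 + 4 + 4 + 6 + 2 + 2 + 4 = 49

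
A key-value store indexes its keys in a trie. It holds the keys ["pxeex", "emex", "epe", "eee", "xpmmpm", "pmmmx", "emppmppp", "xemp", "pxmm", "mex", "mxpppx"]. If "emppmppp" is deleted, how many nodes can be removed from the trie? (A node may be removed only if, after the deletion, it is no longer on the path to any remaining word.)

6

After clearing the end-marker at "emppmppp", prune upward until reaching a node still needed by another word.
The suffix "ppmppp" (6 nodes) is used only by "emppmppp"; the node for "em" still has the child "e", so pruning stops there.
Nodes removed: 6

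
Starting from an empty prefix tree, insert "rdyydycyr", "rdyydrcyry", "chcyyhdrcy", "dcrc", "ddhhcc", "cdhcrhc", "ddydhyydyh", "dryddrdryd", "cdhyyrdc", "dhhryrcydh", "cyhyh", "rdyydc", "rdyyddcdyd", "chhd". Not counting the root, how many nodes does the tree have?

For each word, the new-node count is its length minus the longest prefix already in the trie:
  "rdyydycyr" → 9 new (r, d, y, y, d, y, c, y, r)
  "rdyydrcyry" → prefix "rdyyd" already present; 5 new (r, c, y, r, y)
  "chcyyhdrcy" → 10 new (c, h, c, y, y, h, d, r, c, y)
  "dcrc" → 4 new (d, c, r, c)
  "ddhhcc" → prefix "d" already present; 5 new (d, h, h, c, c)
  "cdhcrhc" → prefix "c" already present; 6 new (d, h, c, r, h, c)
  "ddydhyydyh" → prefix "dd" already present; 8 new (y, d, h, y, y, d, y, h)
  "dryddrdryd" → prefix "d" already present; 9 new (r, y, d, d, r, d, r, y, d)
  "cdhyyrdc" → prefix "cdh" already present; 5 new (y, y, r, d, c)
  "dhhryrcydh" → prefix "d" already present; 9 new (h, h, r, y, r, c, y, d, h)
  "cyhyh" → prefix "c" already present; 4 new (y, h, y, h)
  "rdyydc" → prefix "rdyyd" already present; 1 new (c)
  "rdyyddcdyd" → prefix "rdyyd" already present; 5 new (d, c, d, y, d)
  "chhd" → prefix "ch" already present; 2 new (h, d)
Total nodes = 9 + 5 + 10 + 4 + 5 + 6 + 8 + 9 + 5 + 9 + 4 + 1 + 5 + 2 = 82

82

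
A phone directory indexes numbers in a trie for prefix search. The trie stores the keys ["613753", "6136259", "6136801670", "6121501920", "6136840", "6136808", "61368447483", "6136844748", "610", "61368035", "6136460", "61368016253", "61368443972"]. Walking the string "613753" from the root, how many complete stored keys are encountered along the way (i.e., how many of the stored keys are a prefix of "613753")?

1

Walk "613753" from the root; an end-of-word marker is hit whenever a stored word is a prefix of "613753".
Prefixes of the query that are stored words: "613753"
Count: 1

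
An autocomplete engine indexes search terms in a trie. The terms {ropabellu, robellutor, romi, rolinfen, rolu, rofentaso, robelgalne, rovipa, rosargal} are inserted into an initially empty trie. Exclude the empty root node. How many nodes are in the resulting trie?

Trace insertions, counting only characters that open a new branch:
  "ropabellu" → 9 new (r, o, p, a, b, e, l, l, u)
  "robellutor" → prefix "ro" already present; 8 new (b, e, l, l, u, t, o, r)
  "romi" → prefix "ro" already present; 2 new (m, i)
  "rolinfen" → prefix "ro" already present; 6 new (l, i, n, f, e, n)
  "rolu" → prefix "rol" already present; 1 new (u)
  "rofentaso" → prefix "ro" already present; 7 new (f, e, n, t, a, s, o)
  "robelgalne" → prefix "robel" already present; 5 new (g, a, l, n, e)
  "rovipa" → prefix "ro" already present; 4 new (v, i, p, a)
  "rosargal" → prefix "ro" already present; 6 new (s, a, r, g, a, l)
Total nodes = 9 + 8 + 2 + 6 + 1 + 7 + 5 + 4 + 6 = 48

48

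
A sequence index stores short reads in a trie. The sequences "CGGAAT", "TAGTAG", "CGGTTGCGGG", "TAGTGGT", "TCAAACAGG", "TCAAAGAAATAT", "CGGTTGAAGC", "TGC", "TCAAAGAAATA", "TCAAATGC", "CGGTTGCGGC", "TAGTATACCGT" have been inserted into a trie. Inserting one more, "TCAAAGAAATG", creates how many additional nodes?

The longest prefix of "TCAAAGAAATG" already in the trie is "TCAAAGAAAT" (length 10).
Each of the 1 remaining characters creates one node.

1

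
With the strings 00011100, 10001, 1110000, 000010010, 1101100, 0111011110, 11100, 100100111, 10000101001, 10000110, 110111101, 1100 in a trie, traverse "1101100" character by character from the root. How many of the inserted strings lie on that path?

Traverse "1101100" character by character; count nodes along the way that are marked as word ends.
Prefixes of the query that are stored words: "1101100"
Count: 1

1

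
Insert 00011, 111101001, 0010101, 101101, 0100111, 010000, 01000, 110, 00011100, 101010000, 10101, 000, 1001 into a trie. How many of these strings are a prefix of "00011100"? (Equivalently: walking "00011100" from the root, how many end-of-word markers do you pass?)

Walk "00011100" from the root; an end-of-word marker is hit whenever a stored word is a prefix of "00011100".
Prefixes of the query that are stored words: "000", "00011", "00011100"
Count: 3

3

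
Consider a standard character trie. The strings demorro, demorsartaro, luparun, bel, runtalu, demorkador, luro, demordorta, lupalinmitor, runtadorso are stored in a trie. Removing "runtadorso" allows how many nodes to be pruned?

A node on "runtadorso"'s path can go only if nothing else ends at it or branches off below it.
The suffix "dorso" (5 nodes) is used only by "runtadorso"; the node for "runta" still has the child "l", so pruning stops there.
Nodes removed: 5

5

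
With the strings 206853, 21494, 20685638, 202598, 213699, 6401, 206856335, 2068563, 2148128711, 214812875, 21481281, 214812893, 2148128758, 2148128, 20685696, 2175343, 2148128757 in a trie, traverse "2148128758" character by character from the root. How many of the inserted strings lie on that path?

3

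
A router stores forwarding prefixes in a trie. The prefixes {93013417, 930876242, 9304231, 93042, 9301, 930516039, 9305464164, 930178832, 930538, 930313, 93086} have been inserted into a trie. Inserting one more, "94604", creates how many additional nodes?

The longest prefix of "94604" already in the trie is "9" (length 1).
New nodes needed: |"94604"| − 1 = 5 − 1 = 4.

4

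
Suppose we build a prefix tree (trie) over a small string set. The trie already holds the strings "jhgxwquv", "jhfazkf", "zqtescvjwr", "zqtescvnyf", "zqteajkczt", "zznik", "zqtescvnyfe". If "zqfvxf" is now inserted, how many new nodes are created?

4

The longest prefix of "zqfvxf" already in the trie is "zq" (length 2).
So 6 − 2 = 4 new nodes.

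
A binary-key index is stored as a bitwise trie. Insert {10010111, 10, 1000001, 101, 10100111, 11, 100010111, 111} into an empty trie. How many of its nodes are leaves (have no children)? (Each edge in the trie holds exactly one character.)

Leaves are exactly the stored words that no other stored word extends.
Those words: "1000001", "100010111", "10010111", "10100111", "111"
Leaf count: 5

5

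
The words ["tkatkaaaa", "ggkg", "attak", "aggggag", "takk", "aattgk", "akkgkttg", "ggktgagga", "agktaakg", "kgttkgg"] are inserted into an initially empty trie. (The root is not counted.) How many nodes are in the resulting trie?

Insert word by word; a character creates a node only if that edge doesn't already exist:
  "tkatkaaaa" → 9 new (t, k, a, t, k, a, a, a, a)
  "ggkg" → 4 new (g, g, k, g)
  "attak" → 5 new (a, t, t, a, k)
  "aggggag" → prefix "a" already present; 6 new (g, g, g, g, a, g)
  "takk" → prefix "t" already present; 3 new (a, k, k)
  "aattgk" → prefix "a" already present; 5 new (a, t, t, g, k)
  "akkgkttg" → prefix "a" already present; 7 new (k, k, g, k, t, t, g)
  "ggktgagga" → prefix "ggk" already present; 6 new (t, g, a, g, g, a)
  "agktaakg" → prefix "ag" already present; 6 new (k, t, a, a, k, g)
  "kgttkgg" → 7 new (k, g, t, t, k, g, g)
Total nodes = 9 + 4 + 5 + 6 + 3 + 5 + 7 + 6 + 6 + 7 = 58

58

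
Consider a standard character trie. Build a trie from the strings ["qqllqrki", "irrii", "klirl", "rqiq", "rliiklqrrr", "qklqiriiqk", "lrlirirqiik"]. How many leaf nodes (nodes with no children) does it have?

7

A leaf is a node with no children — equivalently, the end of a word that is not a proper prefix of any other stored word.
Those words: "irrii", "klirl", "lrlirirqiik", "qklqiriiqk", "qqllqrki", "rliiklqrrr", "rqiq"
Leaf count: 7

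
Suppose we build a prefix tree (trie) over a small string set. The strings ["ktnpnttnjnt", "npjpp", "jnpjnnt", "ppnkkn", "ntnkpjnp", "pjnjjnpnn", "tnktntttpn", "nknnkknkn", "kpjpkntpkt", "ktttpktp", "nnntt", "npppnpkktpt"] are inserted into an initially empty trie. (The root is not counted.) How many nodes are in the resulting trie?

Count nodes per top-level branch (shared prefixes stored once):
  'j'-branch (jnpjnnt): 7 nodes
  'k'-branch (kpjpkntpkt, ktnpnttnjnt, ktttpktp): 26 nodes
  'n'-branch (nknnkknkn, nnntt, npjpp, npppnpkktpt, ntnkpjnp): 33 nodes
  'p'-branch (pjnjjnpnn, ppnkkn): 14 nodes
  't'-branch (tnktntttpn): 10 nodes
Sum: 90

90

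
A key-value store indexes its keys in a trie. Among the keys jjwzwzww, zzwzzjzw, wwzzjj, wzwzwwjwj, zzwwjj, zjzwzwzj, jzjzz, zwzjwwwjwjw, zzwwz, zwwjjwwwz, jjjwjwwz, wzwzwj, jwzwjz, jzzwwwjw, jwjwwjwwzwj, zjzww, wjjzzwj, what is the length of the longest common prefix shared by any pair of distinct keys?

Equivalently: take the maximum, over all pairs, of their longest common prefix length.
"wzwzwj" and "wzwzwwjwj" agree on "wzwzw" (5 characters) before diverging; nothing deeper is shared.
Longest shared-prefix length: 5

5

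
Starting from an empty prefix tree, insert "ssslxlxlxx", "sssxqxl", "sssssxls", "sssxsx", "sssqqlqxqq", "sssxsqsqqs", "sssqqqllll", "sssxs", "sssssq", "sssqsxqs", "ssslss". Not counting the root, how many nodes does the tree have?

45

Count nodes per top-level branch (shared prefixes stored once):
  's'-branch (ssslss, ssslxlxlxx, sssqqlqxqq, sssqqqllll, sssqsxqs, sssssq, sssssxls, sssxqxl, sssxs, sssxsqsqqs, sssxsx): 45 nodes
Sum: 45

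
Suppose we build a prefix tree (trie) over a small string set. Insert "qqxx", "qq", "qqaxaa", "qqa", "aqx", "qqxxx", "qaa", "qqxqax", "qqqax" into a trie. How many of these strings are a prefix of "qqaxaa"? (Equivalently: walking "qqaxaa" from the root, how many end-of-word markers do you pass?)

Walk "qqaxaa" from the root; an end-of-word marker is hit whenever a stored word is a prefix of "qqaxaa".
Prefixes of the query that are stored words: "qq", "qqa", "qqaxaa"
Count: 3

3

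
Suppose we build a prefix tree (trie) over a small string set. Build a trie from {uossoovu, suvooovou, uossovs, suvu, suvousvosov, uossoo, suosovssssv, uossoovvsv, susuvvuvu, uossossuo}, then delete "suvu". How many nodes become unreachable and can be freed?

A node on "suvu"'s path can go only if nothing else ends at it or branches off below it.
The suffix "u" (1 node) is used only by "suvu"; the node for "suv" still has the child "o", so pruning stops there.
Nodes removed: 1

1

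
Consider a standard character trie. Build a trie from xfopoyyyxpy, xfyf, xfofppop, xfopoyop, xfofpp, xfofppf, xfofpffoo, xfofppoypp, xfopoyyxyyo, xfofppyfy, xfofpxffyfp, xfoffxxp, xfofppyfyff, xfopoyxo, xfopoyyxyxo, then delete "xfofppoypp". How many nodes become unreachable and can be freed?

After clearing the end-marker at "xfofppoypp", prune upward until reaching a node still needed by another word.
The suffix "ypp" (3 nodes) is used only by "xfofppoypp"; the node for "xfofppo" still has the child "p", so pruning stops there.
Nodes removed: 3

3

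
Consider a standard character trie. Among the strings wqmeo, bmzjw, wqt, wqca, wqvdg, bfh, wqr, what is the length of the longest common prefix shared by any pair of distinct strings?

2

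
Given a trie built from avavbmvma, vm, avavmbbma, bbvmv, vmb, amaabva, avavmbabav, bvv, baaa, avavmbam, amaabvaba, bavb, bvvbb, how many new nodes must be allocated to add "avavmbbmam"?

1

"avavmbbma" is already a path in the trie; the remaining "m" must be added.
Each of the 1 remaining characters creates one node.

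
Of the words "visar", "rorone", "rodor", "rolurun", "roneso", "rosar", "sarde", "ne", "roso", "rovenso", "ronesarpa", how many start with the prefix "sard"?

Filter for entries beginning with "sard":
Words under "sard": sarde
Count: 1

1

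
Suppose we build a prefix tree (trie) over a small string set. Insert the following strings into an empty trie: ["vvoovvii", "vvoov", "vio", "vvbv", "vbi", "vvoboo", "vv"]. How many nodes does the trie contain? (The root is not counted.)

17

For each word, the new-node count is its length minus the longest prefix already in the trie:
  "vvoovvii" → 8 new (v, v, o, o, v, v, i, i)
  "vvoov" → prefix "vvoov" already present; 0 new (none)
  "vio" → prefix "v" already present; 2 new (i, o)
  "vvbv" → prefix "vv" already present; 2 new (b, v)
  "vbi" → prefix "v" already present; 2 new (b, i)
  "vvoboo" → prefix "vvo" already present; 3 new (b, o, o)
  "vv" → prefix "vv" already present; 0 new (none)
Total nodes = 8 + 0 + 2 + 2 + 2 + 3 + 0 = 17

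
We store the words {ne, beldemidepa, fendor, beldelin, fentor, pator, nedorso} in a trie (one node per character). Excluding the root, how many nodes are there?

Trace insertions, counting only characters that open a new branch:
  "ne" → 2 new (n, e)
  "beldemidepa" → 11 new (b, e, l, d, e, m, i, d, e, p, a)
  "fendor" → 6 new (f, e, n, d, o, r)
  "beldelin" → prefix "belde" already present; 3 new (l, i, n)
  "fentor" → prefix "fen" already present; 3 new (t, o, r)
  "pator" → 5 new (p, a, t, o, r)
  "nedorso" → prefix "ne" already present; 5 new (d, o, r, s, o)
Total nodes = 2 + 11 + 6 + 3 + 3 + 5 + 5 = 35

35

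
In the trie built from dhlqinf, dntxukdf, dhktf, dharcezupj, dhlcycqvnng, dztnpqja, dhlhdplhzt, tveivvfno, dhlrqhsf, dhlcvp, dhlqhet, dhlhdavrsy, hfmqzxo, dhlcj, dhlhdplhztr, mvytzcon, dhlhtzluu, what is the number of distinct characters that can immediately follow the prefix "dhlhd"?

2

Walk "dhlhd" from the root, arriving at one node.
Characters that immediately follow "dhlhd" among the stored strings: {a, p}.
That node has 2 child edges.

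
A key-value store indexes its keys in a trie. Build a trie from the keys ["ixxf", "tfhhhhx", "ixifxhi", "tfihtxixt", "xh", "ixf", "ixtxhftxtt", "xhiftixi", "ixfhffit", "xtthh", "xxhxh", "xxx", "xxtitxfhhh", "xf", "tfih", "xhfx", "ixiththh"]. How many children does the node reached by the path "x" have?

Follow the path "x" to its node, then look at its outgoing edges.
Characters that immediately follow "x" among the stored strings: {f, h, t, x}.
That node has 4 child edges.

4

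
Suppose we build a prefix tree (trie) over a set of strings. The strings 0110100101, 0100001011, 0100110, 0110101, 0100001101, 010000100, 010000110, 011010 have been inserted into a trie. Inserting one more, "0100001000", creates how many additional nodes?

"010000100" is already a path in the trie; the remaining "0" must be added.
Each of the 1 remaining characters creates one node.

1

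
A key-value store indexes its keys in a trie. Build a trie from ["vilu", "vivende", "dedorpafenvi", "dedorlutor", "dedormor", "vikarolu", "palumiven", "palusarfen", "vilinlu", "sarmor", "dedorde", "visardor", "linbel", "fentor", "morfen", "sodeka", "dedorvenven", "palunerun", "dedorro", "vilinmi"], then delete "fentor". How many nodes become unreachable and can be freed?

6

After clearing the end-marker at "fentor", prune upward until reaching a node still needed by another word.
No other word shares any prefix with "fentor", so all 6 of its nodes go.
Nodes removed: 6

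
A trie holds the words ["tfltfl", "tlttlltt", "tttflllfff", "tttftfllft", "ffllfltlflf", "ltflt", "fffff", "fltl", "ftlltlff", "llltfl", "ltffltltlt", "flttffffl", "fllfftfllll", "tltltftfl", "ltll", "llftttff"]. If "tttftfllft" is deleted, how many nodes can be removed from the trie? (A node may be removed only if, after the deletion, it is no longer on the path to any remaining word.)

After clearing the end-marker at "tttftfllft", prune upward until reaching a node still needed by another word.
The suffix "tfllft" (6 nodes) is used only by "tttftfllft"; the node for "tttf" still has the child "l", so pruning stops there.
Nodes removed: 6

6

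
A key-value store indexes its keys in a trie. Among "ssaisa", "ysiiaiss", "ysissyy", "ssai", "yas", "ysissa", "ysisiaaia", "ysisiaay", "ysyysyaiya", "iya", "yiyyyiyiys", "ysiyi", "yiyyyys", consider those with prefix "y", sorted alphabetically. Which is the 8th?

ysissyy

Filter for "y…" and sort: "yas", "yiyyyiyiys", "yiyyyys", "ysiiaiss", "ysisiaaia", "ysisiaay", "ysissa", "ysissyy", "ysiyi", "ysyysyaiya"
Position 8: ysissyy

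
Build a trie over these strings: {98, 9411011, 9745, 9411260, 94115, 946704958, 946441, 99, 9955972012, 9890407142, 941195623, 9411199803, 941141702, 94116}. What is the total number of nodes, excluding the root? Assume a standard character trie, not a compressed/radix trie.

59

Count nodes per top-level branch (shared prefixes stored once):
  '9'-branch (9411011, 9411199803, 9411260, 941141702, 94115, 94116, 941195623, 946441, 946704958, 9745, 98, 9890407142, 99, 9955972012): 59 nodes
Sum: 59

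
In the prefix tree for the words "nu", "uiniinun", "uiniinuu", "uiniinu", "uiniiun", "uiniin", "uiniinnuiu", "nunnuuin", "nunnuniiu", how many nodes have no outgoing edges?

6

A leaf is a node with no children — equivalently, the end of a word that is not a proper prefix of any other stored word.
Those words: "nunnuniiu", "nunnuuin", "uiniinnuiu", "uiniinun", "uiniinuu", "uiniiun"
Leaf count: 6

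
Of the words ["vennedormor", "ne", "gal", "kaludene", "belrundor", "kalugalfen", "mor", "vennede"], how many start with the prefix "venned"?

2

Traverse to the node for "venned", then collect every word in that subtree.
Words under "venned": vennede, vennedormor
Count: 2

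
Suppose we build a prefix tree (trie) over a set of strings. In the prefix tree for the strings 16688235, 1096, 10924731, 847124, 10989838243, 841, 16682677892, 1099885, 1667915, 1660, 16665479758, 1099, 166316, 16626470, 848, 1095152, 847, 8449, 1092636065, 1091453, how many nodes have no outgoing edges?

18

Leaves are exactly the stored words that no other stored word extends.
Those words: "1091453", "10924731", "1092636065", "1095152", "1096", "10989838243", "1099885", "1660", "16626470", "166316", "16665479758", "1667915", "16682677892", "16688235", "841", "8449", "847124", "848"
Leaf count: 18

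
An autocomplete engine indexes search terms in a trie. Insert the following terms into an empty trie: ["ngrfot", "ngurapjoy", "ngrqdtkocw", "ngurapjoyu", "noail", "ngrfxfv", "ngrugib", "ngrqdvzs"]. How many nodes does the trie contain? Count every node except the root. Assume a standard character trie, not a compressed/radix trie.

35

Trace insertions, counting only characters that open a new branch:
  "ngrfot" → 6 new (n, g, r, f, o, t)
  "ngurapjoy" → prefix "ng" already present; 7 new (u, r, a, p, j, o, y)
  "ngrqdtkocw" → prefix "ngr" already present; 7 new (q, d, t, k, o, c, w)
  "ngurapjoyu" → prefix "ngurapjoy" already present; 1 new (u)
  "noail" → prefix "n" already present; 4 new (o, a, i, l)
  "ngrfxfv" → prefix "ngrf" already present; 3 new (x, f, v)
  "ngrugib" → prefix "ngr" already present; 4 new (u, g, i, b)
  "ngrqdvzs" → prefix "ngrqd" already present; 3 new (v, z, s)
Total nodes = 6 + 7 + 7 + 1 + 4 + 3 + 4 + 3 = 35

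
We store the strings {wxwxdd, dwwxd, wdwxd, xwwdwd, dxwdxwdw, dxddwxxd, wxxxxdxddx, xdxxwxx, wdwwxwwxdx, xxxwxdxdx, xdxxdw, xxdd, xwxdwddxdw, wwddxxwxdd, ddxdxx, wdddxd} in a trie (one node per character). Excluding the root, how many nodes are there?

93

For each word, the new-node count is its length minus the longest prefix already in the trie:
  "wxwxdd" → 6 new (w, x, w, x, d, d)
  "dwwxd" → 5 new (d, w, w, x, d)
  "wdwxd" → prefix "w" already present; 4 new (d, w, x, d)
  "xwwdwd" → 6 new (x, w, w, d, w, d)
  "dxwdxwdw" → prefix "d" already present; 7 new (x, w, d, x, w, d, w)
  "dxddwxxd" → prefix "dx" already present; 6 new (d, d, w, x, x, d)
  "wxxxxdxddx" → prefix "wx" already present; 8 new (x, x, x, d, x, d, d, x)
  "xdxxwxx" → prefix "x" already present; 6 new (d, x, x, w, x, x)
  "wdwwxwwxdx" → prefix "wdw" already present; 7 new (w, x, w, w, x, d, x)
  "xxxwxdxdx" → prefix "x" already present; 8 new (x, x, w, x, d, x, d, x)
  "xdxxdw" → prefix "xdxx" already present; 2 new (d, w)
  "xxdd" → prefix "xx" already present; 2 new (d, d)
  "xwxdwddxdw" → prefix "xw" already present; 8 new (x, d, w, d, d, x, d, w)
  "wwddxxwxdd" → prefix "w" already present; 9 new (w, d, d, x, x, w, x, d, d)
  "ddxdxx" → prefix "d" already present; 5 new (d, x, d, x, x)
  "wdddxd" → prefix "wd" already present; 4 new (d, d, x, d)
Total nodes = 6 + 5 + 4 + 6 + 7 + 6 + 8 + 6 + 7 + 8 + 2 + 2 + 8 + 9 + 5 + 4 = 93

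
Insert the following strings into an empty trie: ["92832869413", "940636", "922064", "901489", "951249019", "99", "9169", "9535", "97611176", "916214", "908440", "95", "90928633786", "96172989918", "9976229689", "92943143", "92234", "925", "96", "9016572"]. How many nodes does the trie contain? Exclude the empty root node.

93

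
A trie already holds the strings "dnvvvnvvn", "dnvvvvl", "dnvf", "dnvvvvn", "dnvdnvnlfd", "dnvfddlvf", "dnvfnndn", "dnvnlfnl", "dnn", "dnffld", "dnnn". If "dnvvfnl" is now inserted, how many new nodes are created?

Walking "dnvvfnl" from the root, the first 4 characters ("dnvv") follow existing edges; "f" is the first miss.
So 7 − 4 = 3 new nodes.

3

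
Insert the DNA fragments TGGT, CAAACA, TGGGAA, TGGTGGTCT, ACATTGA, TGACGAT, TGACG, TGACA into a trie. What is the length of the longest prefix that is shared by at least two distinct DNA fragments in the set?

5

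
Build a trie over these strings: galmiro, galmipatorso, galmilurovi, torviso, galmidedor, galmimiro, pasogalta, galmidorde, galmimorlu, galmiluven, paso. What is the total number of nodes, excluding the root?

Insert word by word; a character creates a node only if that edge doesn't already exist:
  "galmiro" → 7 new (g, a, l, m, i, r, o)
  "galmipatorso" → prefix "galmi" already present; 7 new (p, a, t, o, r, s, o)
  "galmilurovi" → prefix "galmi" already present; 6 new (l, u, r, o, v, i)
  "torviso" → 7 new (t, o, r, v, i, s, o)
  "galmidedor" → prefix "galmi" already present; 5 new (d, e, d, o, r)
  "galmimiro" → prefix "galmi" already present; 4 new (m, i, r, o)
  "pasogalta" → 9 new (p, a, s, o, g, a, l, t, a)
  "galmidorde" → prefix "galmid" already present; 4 new (o, r, d, e)
  "galmimorlu" → prefix "galmim" already present; 4 new (o, r, l, u)
  "galmiluven" → prefix "galmilu" already present; 3 new (v, e, n)
  "paso" → prefix "paso" already present; 0 new (none)
Total nodes = 7 + 7 + 6 + 7 + 5 + 4 + 9 + 4 + 4 + 3 + 0 = 56

56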